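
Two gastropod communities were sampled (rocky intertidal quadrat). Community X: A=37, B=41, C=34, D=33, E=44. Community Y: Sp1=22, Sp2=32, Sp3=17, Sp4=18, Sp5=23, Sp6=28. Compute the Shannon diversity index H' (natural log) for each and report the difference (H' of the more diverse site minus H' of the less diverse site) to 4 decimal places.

0.1631

Community X: N=189, proportions 0.195767, 0.216931, 0.179894, 0.174603, 0.232804, giving H' = 1.603410 (working shown to 6 dp, full precision carried).
Community Y: N=140, proportions 0.157143, 0.228571, 0.121429, 0.128571, 0.164286, 0.2, giving H' = 1.766529.
Difference = |1.603410 − 1.766529| = 0.163119, i.e. 0.1631 to 4 decimal places.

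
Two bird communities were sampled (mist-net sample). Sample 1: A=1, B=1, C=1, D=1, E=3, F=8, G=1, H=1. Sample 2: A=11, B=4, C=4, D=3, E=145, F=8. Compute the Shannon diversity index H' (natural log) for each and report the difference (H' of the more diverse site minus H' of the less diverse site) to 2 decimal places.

0.95

Sample 1: N=17, proportions 0.0588, 0.0588, 0.0588, 0.0588, 0.1765, 0.4706, 0.0588, 0.0588, giving H' = 1.6608 (working shown to 4 dp, full precision carried).
Sample 2: N=175, proportions 0.0629, 0.0229, 0.0229, 0.0171, 0.8286, 0.0457, giving H' = 0.7132.
Difference = |1.6608 − 0.7132| = 0.9476, i.e. 0.95 to 2 decimal places.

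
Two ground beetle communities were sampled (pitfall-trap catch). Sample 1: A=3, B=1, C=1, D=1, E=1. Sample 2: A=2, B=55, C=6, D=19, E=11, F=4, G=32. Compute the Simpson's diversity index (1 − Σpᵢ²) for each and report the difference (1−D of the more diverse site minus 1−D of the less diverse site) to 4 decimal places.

Sample 1: N=7, proportions 0.428571, 0.142857, 0.142857, 0.142857, 0.142857, giving 1−D = 0.734694 (working shown to 6 dp, full precision carried).
Sample 2: N=129, proportions 0.015504, 0.426357, 0.046512, 0.147287, 0.085271, 0.031008, 0.248062, giving 1−D = 0.724356.
Difference = |0.734694 − 0.724356| = 0.010338, i.e. 0.0103 to 4 decimal places.

0.0103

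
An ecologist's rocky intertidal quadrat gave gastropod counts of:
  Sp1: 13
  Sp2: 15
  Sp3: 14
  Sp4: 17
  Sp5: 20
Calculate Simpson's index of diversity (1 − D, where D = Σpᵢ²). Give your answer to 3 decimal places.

Total N = 13+15+14+17+20 = 79, so the proportions are 0.16456, 0.18987, 0.17722, 0.21519, 0.25316 (working shown to 5 dp, full precision carried).
D = 0.16456² + 0.18987² + 0.17722² + 0.21519² + 0.25316² = 0.02708 + 0.03605 + 0.03141 + 0.04631 + 0.06409 = 0.20494.
So 1 − D = 0.79506, i.e. 0.795 to 3 decimal places.

0.795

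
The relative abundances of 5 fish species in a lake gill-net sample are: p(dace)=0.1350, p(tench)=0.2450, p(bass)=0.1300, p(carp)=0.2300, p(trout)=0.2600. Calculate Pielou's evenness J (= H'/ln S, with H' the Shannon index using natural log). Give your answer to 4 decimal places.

0.9745

H' = −Σ pᵢ ln pᵢ = −((-0.270335) + (-0.344592) + (-0.265229) + (-0.338025) + (-0.350239)) = 1.568420 (working shown to 6 dp, full precision carried).
With S = 5 species, ln S = 1.609438, so J = 1.568420/1.609438 = 0.974514, i.e. 0.9745 to 4 decimal places.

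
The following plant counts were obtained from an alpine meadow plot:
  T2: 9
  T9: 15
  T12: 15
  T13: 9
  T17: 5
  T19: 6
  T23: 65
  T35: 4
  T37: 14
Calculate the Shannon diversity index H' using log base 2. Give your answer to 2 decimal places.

2.54

Total N = 9+15+15+9+5+6+65+4+14 = 142, so the proportions are 0.0634, 0.1056, 0.1056, 0.0634, 0.0352, 0.0423, 0.4577, 0.0282, 0.0986 (working shown to 4 dp, full precision carried).
Each pᵢ log₂ pᵢ term: 0.0634×(-3.9798)=-0.2522, 0.1056×(-3.2429)=-0.3426, 0.1056×(-3.2429)=-0.3426, 0.0634×(-3.9798)=-0.2522, 0.0352×(-4.8278)=-0.1700, 0.0423×(-4.5648)=-0.1929, 0.4577×(-1.1274)=-0.5161, 0.0282×(-5.1497)=-0.1451, 0.0986×(-3.3424)=-0.3295.
Sum = -2.5431, so H' = 2.54.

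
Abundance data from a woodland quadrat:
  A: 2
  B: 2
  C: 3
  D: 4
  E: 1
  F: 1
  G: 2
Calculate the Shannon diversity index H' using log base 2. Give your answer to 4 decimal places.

Total N = 2+2+3+4+1+1+2 = 15, so the proportions are 0.133333, 0.133333, 0.2, 0.266667, 0.066667, 0.066667, 0.133333 (working shown to 6 dp, full precision carried).
Each pᵢ log₂ pᵢ term: 0.133333×(-2.906891)=-0.387585, 0.133333×(-2.906891)=-0.387585, 0.2×(-2.321928)=-0.464386, 0.266667×(-1.906891)=-0.508504, 0.066667×(-3.906891)=-0.260459, 0.066667×(-3.906891)=-0.260459, 0.133333×(-2.906891)=-0.387585.
Sum = -2.656565, so H' = 2.6566.

2.6566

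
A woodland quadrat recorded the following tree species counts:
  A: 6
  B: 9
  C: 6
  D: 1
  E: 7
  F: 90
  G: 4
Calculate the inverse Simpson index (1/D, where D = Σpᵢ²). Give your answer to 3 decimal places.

1.819

Total N = 6+9+6+1+7+90+4 = 123, so the proportions are 0.04878, 0.073171, 0.04878, 0.00813, 0.056911, 0.731707, 0.03252 (working shown to 6 dp, full precision carried).
D = 0.04878² + 0.073171² + 0.04878² + 0.00813² + 0.056911² + 0.731707² + 0.03252² = 0.002380 + 0.005354 + 0.002380 + 0.000066 + 0.003239 + 0.535396 + 0.001058 = 0.549871.
So 1/D = 1.81861, i.e. 1.819 to 3 decimal places.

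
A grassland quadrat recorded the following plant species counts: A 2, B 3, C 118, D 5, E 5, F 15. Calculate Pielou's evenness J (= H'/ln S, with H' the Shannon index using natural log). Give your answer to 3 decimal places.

Total N = 2+3+118+5+5+15 = 148, so the proportions are 0.01351, 0.02027, 0.7973, 0.03378, 0.03378, 0.10135 (working shown to 5 dp, full precision carried).
H' = −Σ pᵢ ln pᵢ = −((-0.05816) + (-0.07903) + (-0.18061) + (-0.11445) + (-0.11445) + (-0.23201)) = 0.77871.
With S = 6 species, ln S = 1.79176, so J = 0.77871/1.79176 = 0.43461, i.e. 0.435 to 3 decimal places.

0.435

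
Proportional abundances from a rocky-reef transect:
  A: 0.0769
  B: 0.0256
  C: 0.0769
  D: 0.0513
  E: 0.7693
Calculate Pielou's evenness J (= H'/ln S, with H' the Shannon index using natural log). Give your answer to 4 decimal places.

0.5235

H' = −Σ pᵢ ln pᵢ = −((-0.197268) + (-0.093828) + (-0.197268) + (-0.152364) + (-0.201768)) = 0.842495 (working shown to 6 dp, full precision carried).
With S = 5 species, ln S = 1.609438, so J = 0.842495/1.609438 = 0.523472, i.e. 0.5235 to 4 decimal places.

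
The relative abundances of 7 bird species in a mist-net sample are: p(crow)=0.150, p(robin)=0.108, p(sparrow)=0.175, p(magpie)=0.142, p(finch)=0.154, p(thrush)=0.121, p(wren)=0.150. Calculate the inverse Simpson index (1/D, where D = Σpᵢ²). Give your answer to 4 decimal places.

D = 0.15² + 0.108² + 0.175² + 0.142² + 0.154² + 0.121² + 0.15² = 0.02250000 + 0.01166400 + 0.03062500 + 0.02016400 + 0.02371600 + 0.01464100 + 0.02250000 = 0.14581000 (working shown to 8 dp, full precision carried).
So 1/D = 6.858240, i.e. 6.8582 to 4 decimal places.

6.8582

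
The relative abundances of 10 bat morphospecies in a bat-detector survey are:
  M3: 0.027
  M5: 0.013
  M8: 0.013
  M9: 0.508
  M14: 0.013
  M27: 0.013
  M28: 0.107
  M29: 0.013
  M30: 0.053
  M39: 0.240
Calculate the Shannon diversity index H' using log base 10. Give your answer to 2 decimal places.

Each pᵢ log₁₀ pᵢ term (working shown to 4 dp, full precision carried): 0.027×(-1.5686)=-0.0424, 0.013×(-1.8861)=-0.0245, 0.013×(-1.8861)=-0.0245, 0.508×(-0.2941)=-0.1494, 0.013×(-1.8861)=-0.0245, 0.013×(-1.8861)=-0.0245, 0.107×(-0.9706)=-0.1039, 0.013×(-1.8861)=-0.0245, 0.053×(-1.2757)=-0.0676, 0.24×(-0.6198)=-0.1487.
Sum = -0.6346, so H' = 0.63.

0.63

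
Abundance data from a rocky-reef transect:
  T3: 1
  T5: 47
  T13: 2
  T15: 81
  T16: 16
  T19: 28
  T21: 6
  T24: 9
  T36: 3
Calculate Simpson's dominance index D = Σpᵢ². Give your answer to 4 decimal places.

Total N = 1+47+2+81+16+28+6+9+3 = 193, so the proportions are 0.005181, 0.243523, 0.010363, 0.419689, 0.082902, 0.145078, 0.031088, 0.046632, 0.015544 (working shown to 6 dp, full precision carried).
D = 0.005181² + 0.243523² + 0.010363² + 0.419689² + 0.082902² + 0.145078² + 0.031088² + 0.046632² + 0.015544² = 0.000027 + 0.059304 + 0.000107 + 0.176139 + 0.006873 + 0.021048 + 0.000966 + 0.002175 + 0.000242 = 0.266880.
To 4 decimal places, D = 0.2669.

0.2669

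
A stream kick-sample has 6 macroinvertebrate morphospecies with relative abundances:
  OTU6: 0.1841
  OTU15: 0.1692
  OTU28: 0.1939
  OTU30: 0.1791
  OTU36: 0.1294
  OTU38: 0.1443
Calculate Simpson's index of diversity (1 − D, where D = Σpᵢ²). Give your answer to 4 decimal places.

D = 0.1841² + 0.1692² + 0.1939² + 0.1791² + 0.1294² + 0.1443² = 0.033893 + 0.028629 + 0.037597 + 0.032077 + 0.016744 + 0.020822 = 0.169762 (working shown to 6 dp, full precision carried).
So 1 − D = 0.830238, i.e. 0.8302 to 4 decimal places.

0.8302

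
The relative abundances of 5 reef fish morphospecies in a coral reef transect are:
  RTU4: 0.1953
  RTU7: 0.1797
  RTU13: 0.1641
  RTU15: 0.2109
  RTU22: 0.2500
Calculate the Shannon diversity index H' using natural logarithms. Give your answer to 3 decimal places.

Each pᵢ ln pᵢ term (working shown to 5 dp, full precision carried): 0.1953×(-1.63322)=-0.31897, 0.1797×(-1.71647)=-0.30845, 0.1641×(-1.80728)=-0.29657, 0.2109×(-1.55637)=-0.32824, 0.25×(-1.38629)=-0.34657.
Sum = -1.59880, so H' = 1.599.

1.599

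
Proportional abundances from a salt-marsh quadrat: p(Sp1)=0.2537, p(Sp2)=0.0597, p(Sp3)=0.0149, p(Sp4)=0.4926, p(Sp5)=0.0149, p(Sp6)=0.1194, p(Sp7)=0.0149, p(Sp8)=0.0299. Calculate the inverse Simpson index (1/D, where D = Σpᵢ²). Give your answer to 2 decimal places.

D = 0.2537² + 0.0597² + 0.0149² + 0.4926² + 0.0149² + 0.1194² + 0.0149² + 0.0299² = 0.06436 + 0.00356 + 0.00022 + 0.24265 + 0.00022 + 0.01426 + 0.00022 + 0.00089 = 0.32640 (working shown to 5 dp, full precision carried).
So 1/D = 3.0637, i.e. 3.06 to 2 decimal places.

3.06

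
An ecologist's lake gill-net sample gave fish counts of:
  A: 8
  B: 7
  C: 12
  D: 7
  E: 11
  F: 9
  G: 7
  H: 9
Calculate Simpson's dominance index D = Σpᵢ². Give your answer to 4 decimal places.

0.1302

Total N = 8+7+12+7+11+9+7+9 = 70, so the proportions are 0.114286, 0.1, 0.171429, 0.1, 0.157143, 0.128571, 0.1, 0.128571 (working shown to 6 dp, full precision carried).
D = 0.114286² + 0.1² + 0.171429² + 0.1² + 0.157143² + 0.128571² + 0.1² + 0.128571² = 0.013061 + 0.010000 + 0.029388 + 0.010000 + 0.024694 + 0.016531 + 0.010000 + 0.016531 = 0.130204.
To 4 decimal places, D = 0.1302.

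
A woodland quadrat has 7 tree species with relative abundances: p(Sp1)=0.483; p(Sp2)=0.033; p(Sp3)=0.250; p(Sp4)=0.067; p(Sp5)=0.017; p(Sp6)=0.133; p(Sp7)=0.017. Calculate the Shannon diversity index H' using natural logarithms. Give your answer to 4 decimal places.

Each pᵢ ln pᵢ term (working shown to 6 dp, full precision carried): 0.483×(-0.727739)=-0.351498, 0.033×(-3.411248)=-0.112571, 0.25×(-1.386294)=-0.346574, 0.067×(-2.703063)=-0.181105, 0.017×(-4.074542)=-0.069267, 0.133×(-2.017406)=-0.268315, 0.017×(-4.074542)=-0.069267.
Sum = -1.398597, so H' = 1.3986.

1.3986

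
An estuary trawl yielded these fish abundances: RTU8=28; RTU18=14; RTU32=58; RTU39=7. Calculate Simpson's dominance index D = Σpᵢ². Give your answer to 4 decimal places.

0.3837

Total N = 28+14+58+7 = 107, so the proportions are 0.261682, 0.130841, 0.542056, 0.065421 (working shown to 6 dp, full precision carried).
D = 0.261682² + 0.130841² + 0.542056² + 0.065421² = 0.068478 + 0.017119 + 0.293825 + 0.004280 = 0.383702.
To 4 decimal places, D = 0.3837.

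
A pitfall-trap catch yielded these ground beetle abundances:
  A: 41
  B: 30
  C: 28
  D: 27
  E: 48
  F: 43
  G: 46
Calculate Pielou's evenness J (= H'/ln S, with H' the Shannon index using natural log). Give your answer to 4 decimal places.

0.9872

Total N = 41+30+28+27+48+43+46 = 263, so the proportions are 0.155894, 0.114068, 0.106464, 0.102662, 0.18251, 0.163498, 0.174905 (working shown to 6 dp, full precision carried).
H' = −Σ pᵢ ln pᵢ = −((-0.289741) + (-0.247638) + (-0.238474) + (-0.233690) + (-0.310440) + (-0.296088) + (-0.304949)) = 1.921019.
With S = 7 species, ln S = 1.945910, so J = 1.921019/1.945910 = 0.987209, i.e. 0.9872 to 4 decimal places.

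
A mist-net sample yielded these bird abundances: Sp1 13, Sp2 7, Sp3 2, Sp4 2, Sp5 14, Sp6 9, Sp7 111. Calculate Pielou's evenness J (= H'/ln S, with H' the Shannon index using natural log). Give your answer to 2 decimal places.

Total N = 13+7+2+2+14+9+111 = 158, so the proportions are 0.0823, 0.0443, 0.0127, 0.0127, 0.0886, 0.057, 0.7025 (working shown to 4 dp, full precision carried).
H' = −Σ pᵢ ln pᵢ = −((-0.2055) + (-0.1381) + (-0.0553) + (-0.0553) + (-0.2147) + (-0.1632) + (-0.2480)) = 1.0802.
With S = 7 species, ln S = 1.9459, so J = 1.0802/1.9459 = 0.5551, i.e. 0.56 to 2 decimal places.

0.56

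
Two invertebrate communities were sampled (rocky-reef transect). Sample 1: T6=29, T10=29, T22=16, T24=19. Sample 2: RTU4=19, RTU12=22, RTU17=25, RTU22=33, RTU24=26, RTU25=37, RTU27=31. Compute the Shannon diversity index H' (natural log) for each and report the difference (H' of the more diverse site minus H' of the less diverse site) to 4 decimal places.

Sample 1: N=93, proportions 0.311828, 0.311828, 0.172043, 0.204301, giving H' = 1.354009 (working shown to 6 dp, full precision carried).
Sample 2: N=193, proportions 0.098446, 0.11399, 0.129534, 0.170984, 0.134715, 0.19171, 0.160622, giving H' = 1.922939.
Difference = |1.354009 − 1.922939| = 0.568930, i.e. 0.5689 to 4 decimal places.

0.5689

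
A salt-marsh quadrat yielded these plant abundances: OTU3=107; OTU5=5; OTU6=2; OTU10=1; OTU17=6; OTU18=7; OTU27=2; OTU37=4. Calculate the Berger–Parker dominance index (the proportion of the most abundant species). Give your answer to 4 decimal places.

0.7985

Total N = 107+5+2+1+6+7+2+4 = 134, so the proportions are 0.798507, 0.037313, 0.014925, 0.007463, 0.044776, 0.052239, 0.014925, 0.029851 (working shown to 6 dp, full precision carried).
The largest proportion is 0.798507, i.e. d = 0.7985 to 4 decimal places.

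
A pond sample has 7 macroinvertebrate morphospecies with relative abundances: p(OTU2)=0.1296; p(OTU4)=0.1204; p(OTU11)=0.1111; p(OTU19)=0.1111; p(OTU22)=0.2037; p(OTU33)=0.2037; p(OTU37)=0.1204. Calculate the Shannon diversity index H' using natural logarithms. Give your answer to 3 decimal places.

1.911

Each pᵢ ln pᵢ term (working shown to 5 dp, full precision carried): 0.1296×(-2.04330)=-0.26481, 0.1204×(-2.11694)=-0.25488, 0.1111×(-2.19732)=-0.24412, 0.1111×(-2.19732)=-0.24412, 0.2037×(-1.59111)=-0.32411, 0.2037×(-1.59111)=-0.32411, 0.1204×(-2.11694)=-0.25488.
Sum = -1.91103, so H' = 1.911.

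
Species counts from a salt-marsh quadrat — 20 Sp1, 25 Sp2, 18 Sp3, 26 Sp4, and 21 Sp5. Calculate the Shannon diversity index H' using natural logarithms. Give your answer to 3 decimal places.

1.600

Total N = 20+25+18+26+21 = 110, so the proportions are 0.18182, 0.22727, 0.16364, 0.23636, 0.19091 (working shown to 5 dp, full precision carried).
Each pᵢ ln pᵢ term: 0.18182×(-1.70475)=-0.30995, 0.22727×(-1.48160)=-0.33673, 0.16364×(-1.81011)=-0.29620, 0.23636×(-1.44238)=-0.34093, 0.19091×(-1.65596)=-0.31614.
Sum = -1.59995, so H' = 1.600.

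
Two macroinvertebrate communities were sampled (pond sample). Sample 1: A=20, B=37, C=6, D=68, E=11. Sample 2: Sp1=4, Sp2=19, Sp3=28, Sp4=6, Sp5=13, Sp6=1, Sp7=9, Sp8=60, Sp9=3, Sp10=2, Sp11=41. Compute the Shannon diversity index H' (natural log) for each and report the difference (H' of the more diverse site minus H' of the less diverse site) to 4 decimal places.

0.5747

Sample 1: N=142, proportions 0.140845, 0.260563, 0.042254, 0.478873, 0.077465, giving H' = 1.310950 (working shown to 6 dp, full precision carried).
Sample 2: N=186, proportions 0.021505, 0.102151, 0.150538, 0.032258, 0.069892, 0.005376, 0.048387, 0.322581, 0.016129, 0.010753, 0.22043, giving H' = 1.885637.
Difference = |1.310950 − 1.885637| = 0.574687, i.e. 0.5747 to 4 decimal places.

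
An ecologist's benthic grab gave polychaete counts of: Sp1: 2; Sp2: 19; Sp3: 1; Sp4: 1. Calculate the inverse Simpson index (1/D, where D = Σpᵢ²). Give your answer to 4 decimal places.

Total N = 2+19+1+1 = 23, so the proportions are 0.0869565, 0.826087, 0.0434783, 0.0434783 (working shown to 7 dp, full precision carried).
D = 0.0869565² + 0.826087² + 0.0434783² + 0.0434783² = 0.0075614 + 0.6824197 + 0.0018904 + 0.0018904 = 0.6937618.
So 1/D = 1.441417, i.e. 1.4414 to 4 decimal places.

1.4414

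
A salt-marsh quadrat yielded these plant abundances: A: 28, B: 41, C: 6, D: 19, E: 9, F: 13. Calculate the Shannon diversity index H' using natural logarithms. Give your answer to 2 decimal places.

1.60

Total N = 28+41+6+19+9+13 = 116, so the proportions are 0.2414, 0.3534, 0.0517, 0.1638, 0.0776, 0.1121 (working shown to 4 dp, full precision carried).
Each pᵢ ln pᵢ term: 0.2414×(-1.4214)=-0.3431, 0.3534×(-1.0400)=-0.3676, 0.0517×(-2.9618)=-0.1532, 0.1638×(-1.8092)=-0.2963, 0.0776×(-2.5564)=-0.1983, 0.1121×(-2.1886)=-0.2453.
Sum = -1.6038, so H' = 1.60.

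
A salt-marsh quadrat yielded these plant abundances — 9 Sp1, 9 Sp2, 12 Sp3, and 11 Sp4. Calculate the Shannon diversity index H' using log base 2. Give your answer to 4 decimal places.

1.9885

Total N = 9+9+12+11 = 41, so the proportions are 0.219512, 0.219512, 0.292683, 0.268293 (working shown to 6 dp, full precision carried).
Each pᵢ log₂ pᵢ term: 0.219512×(-2.187627)=-0.480211, 0.219512×(-2.187627)=-0.480211, 0.292683×(-1.772590)=-0.518807, 0.268293×(-1.898120)=-0.509252.
Sum = -1.988480, so H' = 1.9885.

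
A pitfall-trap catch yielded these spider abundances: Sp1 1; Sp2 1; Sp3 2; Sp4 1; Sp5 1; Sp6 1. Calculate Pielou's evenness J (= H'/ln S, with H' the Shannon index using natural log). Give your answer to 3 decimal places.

0.976

Total N = 1+1+2+1+1+1 = 7, so the proportions are 0.14286, 0.14286, 0.28571, 0.14286, 0.14286, 0.14286 (working shown to 5 dp, full precision carried).
H' = −Σ pᵢ ln pᵢ = −((-0.27799) + (-0.27799) + (-0.35793) + (-0.27799) + (-0.27799) + (-0.27799)) = 1.74787.
With S = 6 species, ln S = 1.79176, so J = 1.74787/1.79176 = 0.97550, i.e. 0.976 to 3 decimal places.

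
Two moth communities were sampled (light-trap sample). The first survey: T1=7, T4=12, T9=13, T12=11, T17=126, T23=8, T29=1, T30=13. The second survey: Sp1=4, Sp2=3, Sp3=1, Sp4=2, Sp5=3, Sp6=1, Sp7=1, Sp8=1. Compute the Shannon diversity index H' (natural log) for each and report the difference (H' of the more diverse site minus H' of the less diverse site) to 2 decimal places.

The first survey: N=191, proportions 0.0366, 0.0628, 0.0681, 0.0576, 0.6597, 0.0419, 0.0052, 0.0681, giving H' = 1.2601 (working shown to 4 dp, full precision carried).
The second survey: N=16, proportions 0.25, 0.1875, 0.0625, 0.125, 0.1875, 0.0625, 0.0625, 0.0625, giving H' = 1.9274.
Difference = |1.2601 − 1.9274| = 0.6673, i.e. 0.67 to 2 decimal places.

0.67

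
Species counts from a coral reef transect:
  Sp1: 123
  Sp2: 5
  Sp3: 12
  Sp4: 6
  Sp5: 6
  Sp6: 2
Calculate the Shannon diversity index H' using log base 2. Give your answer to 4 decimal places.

Total N = 123+5+12+6+6+2 = 154, so the proportions are 0.798701, 0.032468, 0.077922, 0.038961, 0.038961, 0.012987 (working shown to 6 dp, full precision carried).
Each pᵢ log₂ pᵢ term: 0.798701×(-0.324272)=-0.258996, 0.032468×(-4.944858)=-0.160547, 0.077922×(-3.681824)=-0.286895, 0.038961×(-4.681824)=-0.182409, 0.038961×(-4.681824)=-0.182409, 0.012987×(-6.266787)=-0.081387.
Sum = -1.152644, so H' = 1.1526.

1.1526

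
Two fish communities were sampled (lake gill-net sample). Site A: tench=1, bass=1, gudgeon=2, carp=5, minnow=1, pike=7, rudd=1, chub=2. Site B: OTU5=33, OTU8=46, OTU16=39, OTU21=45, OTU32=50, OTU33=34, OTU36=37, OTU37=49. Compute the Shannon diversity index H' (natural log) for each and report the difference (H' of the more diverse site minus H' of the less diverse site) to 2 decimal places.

0.29

Site A: N=20, proportions 0.05, 0.05, 0.1, 0.25, 0.05, 0.35, 0.05, 0.1, giving H' = 1.7737 (working shown to 4 dp, full precision carried).
Site B: N=333, proportions 0.0991, 0.1381, 0.1171, 0.1351, 0.1502, 0.1021, 0.1111, 0.1471, giving H' = 2.0680.
Difference = |1.7737 − 2.0680| = 0.2943, i.e. 0.29 to 2 decimal places.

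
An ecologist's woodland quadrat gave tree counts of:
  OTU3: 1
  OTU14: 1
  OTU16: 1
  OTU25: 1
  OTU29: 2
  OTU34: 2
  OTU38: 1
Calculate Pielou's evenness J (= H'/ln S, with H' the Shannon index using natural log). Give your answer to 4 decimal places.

0.9708

Total N = 1+1+1+1+2+2+1 = 9, so the proportions are 0.111111, 0.111111, 0.111111, 0.111111, 0.222222, 0.222222, 0.111111 (working shown to 6 dp, full precision carried).
H' = −Σ pᵢ ln pᵢ = −((-0.244136) + (-0.244136) + (-0.244136) + (-0.244136) + (-0.334239) + (-0.334239) + (-0.244136)) = 1.889159.
With S = 7 species, ln S = 1.945910, so J = 1.889159/1.945910 = 0.970836, i.e. 0.9708 to 4 decimal places.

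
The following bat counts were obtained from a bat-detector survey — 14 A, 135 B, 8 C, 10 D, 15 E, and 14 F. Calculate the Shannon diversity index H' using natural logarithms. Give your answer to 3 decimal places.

Total N = 14+135+8+10+15+14 = 196, so the proportions are 0.07143, 0.68878, 0.04082, 0.05102, 0.07653, 0.07143 (working shown to 5 dp, full precision carried).
Each pᵢ ln pᵢ term: 0.07143×(-2.63906)=-0.18850, 0.68878×(-0.37284)=-0.25680, 0.04082×(-3.19867)=-0.13056, 0.05102×(-2.97553)=-0.15181, 0.07653×(-2.57006)=-0.19669, 0.07143×(-2.63906)=-0.18850.
Sum = -1.11287, so H' = 1.113.

1.113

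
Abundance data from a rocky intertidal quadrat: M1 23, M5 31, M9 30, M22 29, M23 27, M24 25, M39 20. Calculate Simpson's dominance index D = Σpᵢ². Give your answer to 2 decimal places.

0.15

Total N = 23+31+30+29+27+25+20 = 185, so the proportions are 0.1243, 0.1676, 0.1622, 0.1568, 0.1459, 0.1351, 0.1081 (working shown to 4 dp, full precision carried).
D = 0.1243² + 0.1676² + 0.1622² + 0.1568² + 0.1459² + 0.1351² + 0.1081² = 0.0155 + 0.0281 + 0.0263 + 0.0246 + 0.0213 + 0.0183 + 0.0117 = 0.1457.
To 2 decimal places, D = 0.15.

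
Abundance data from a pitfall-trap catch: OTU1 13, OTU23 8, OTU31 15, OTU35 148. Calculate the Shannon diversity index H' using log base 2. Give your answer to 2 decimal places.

Total N = 13+8+15+148 = 184, so the proportions are 0.0707, 0.0435, 0.0815, 0.8043 (working shown to 4 dp, full precision carried).
Each pᵢ log₂ pᵢ term: 0.0707×(-3.8231)=-0.2701, 0.0435×(-4.5236)=-0.1967, 0.0815×(-3.6167)=-0.2948, 0.8043×(-0.3141)=-0.2527.
Sum = -1.0143, so H' = 1.01.

1.01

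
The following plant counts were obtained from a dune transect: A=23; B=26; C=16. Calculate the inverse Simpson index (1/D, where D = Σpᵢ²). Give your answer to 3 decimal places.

Total N = 23+26+16 = 65, so the proportions are 0.353846, 0.4, 0.246154 (working shown to 6 dp, full precision carried).
D = 0.353846² + 0.4² + 0.246154² = 0.125207 + 0.160000 + 0.060592 = 0.345799.
So 1/D = 2.89185, i.e. 2.892 to 3 decimal places.

2.892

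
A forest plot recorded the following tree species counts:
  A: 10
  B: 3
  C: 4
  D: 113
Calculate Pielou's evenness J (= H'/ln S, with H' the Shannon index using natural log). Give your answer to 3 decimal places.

0.370

Total N = 10+3+4+113 = 130, so the proportions are 0.07692, 0.02308, 0.03077, 0.86923 (working shown to 5 dp, full precision carried).
H' = −Σ pᵢ ln pᵢ = −((-0.19730) + (-0.08698) + (-0.10712) + (-0.12182)) = 0.51321.
With S = 4 species, ln S = 1.38629, so J = 0.51321/1.38629 = 0.37021, i.e. 0.370 to 3 decimal places.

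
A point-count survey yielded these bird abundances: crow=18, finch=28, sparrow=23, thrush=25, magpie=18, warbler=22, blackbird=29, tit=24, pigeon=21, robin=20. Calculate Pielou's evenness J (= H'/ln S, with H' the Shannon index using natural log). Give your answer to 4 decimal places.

0.9946

Total N = 18+28+23+25+18+22+29+24+21+20 = 228, so the proportions are 0.078947, 0.122807, 0.100877, 0.109649, 0.078947, 0.096491, 0.127193, 0.105263, 0.092105, 0.087719 (working shown to 6 dp, full precision carried).
H' = −Σ pᵢ ln pᵢ = −((-0.200445) + (-0.257544) + (-0.231397) + (-0.242376) + (-0.200445) + (-0.225626) + (-0.262278) + (-0.236978) + (-0.219655) + (-0.213475)) = 2.290219.
With S = 10 species, ln S = 2.302585, so J = 2.290219/2.302585 = 0.994630, i.e. 0.9946 to 4 decimal places.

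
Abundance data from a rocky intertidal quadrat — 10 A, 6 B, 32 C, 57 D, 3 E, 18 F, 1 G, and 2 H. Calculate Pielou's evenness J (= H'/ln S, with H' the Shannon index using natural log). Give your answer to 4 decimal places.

0.7272

Total N = 10+6+32+57+3+18+1+2 = 129, so the proportions are 0.077519, 0.046512, 0.248062, 0.44186, 0.023256, 0.139535, 0.007752, 0.015504 (working shown to 6 dp, full precision carried).
H' = −Σ pᵢ ln pᵢ = −((-0.198235) + (-0.142700) + (-0.345817) + (-0.360894) + (-0.087470) + (-0.274806) + (-0.037673) + (-0.064599)) = 1.512195.
With S = 8 species, ln S = 2.079442, so J = 1.512195/2.079442 = 0.727212, i.e. 0.7272 to 4 decimal places.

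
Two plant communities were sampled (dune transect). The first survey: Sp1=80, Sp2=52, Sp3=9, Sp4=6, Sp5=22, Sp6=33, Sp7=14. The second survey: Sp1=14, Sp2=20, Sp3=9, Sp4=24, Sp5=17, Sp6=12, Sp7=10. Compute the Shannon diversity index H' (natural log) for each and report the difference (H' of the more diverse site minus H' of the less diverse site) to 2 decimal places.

The first survey: N=216, proportions 0.3704, 0.2407, 0.0417, 0.0278, 0.1019, 0.1528, 0.0648, giving H' = 1.6397 (working shown to 4 dp, full precision carried).
The second survey: N=106, proportions 0.1321, 0.1887, 0.0849, 0.2264, 0.1604, 0.1132, 0.0943, giving H' = 1.8906.
Difference = |1.6397 − 1.8906| = 0.2509, i.e. 0.25 to 2 decimal places.

0.25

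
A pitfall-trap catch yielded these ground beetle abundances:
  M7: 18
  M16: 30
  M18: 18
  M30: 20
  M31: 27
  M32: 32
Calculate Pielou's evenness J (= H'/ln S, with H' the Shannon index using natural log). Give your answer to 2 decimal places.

Total N = 18+30+18+20+27+32 = 145, so the proportions are 0.1241, 0.2069, 0.1241, 0.1379, 0.1862, 0.2207 (working shown to 4 dp, full precision carried).
H' = −Σ pᵢ ln pᵢ = −((-0.2590) + (-0.3260) + (-0.2590) + (-0.2732) + (-0.3130) + (-0.3335)) = 1.7637.
With S = 6 species, ln S = 1.7918, so J = 1.7637/1.7918 = 0.9843, i.e. 0.98 to 2 decimal places.

0.98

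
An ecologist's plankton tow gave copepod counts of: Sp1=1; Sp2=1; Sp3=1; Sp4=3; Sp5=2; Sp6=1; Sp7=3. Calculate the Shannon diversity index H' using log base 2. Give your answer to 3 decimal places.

2.626

Total N = 1+1+1+3+2+1+3 = 12, so the proportions are 0.08333, 0.08333, 0.08333, 0.25, 0.16667, 0.08333, 0.25 (working shown to 5 dp, full precision carried).
Each pᵢ log₂ pᵢ term: 0.08333×(-3.58496)=-0.29875, 0.08333×(-3.58496)=-0.29875, 0.08333×(-3.58496)=-0.29875, 0.25×(-2.00000)=-0.50000, 0.16667×(-2.58496)=-0.43083, 0.08333×(-3.58496)=-0.29875, 0.25×(-2.00000)=-0.50000.
Sum = -2.62581, so H' = 2.626.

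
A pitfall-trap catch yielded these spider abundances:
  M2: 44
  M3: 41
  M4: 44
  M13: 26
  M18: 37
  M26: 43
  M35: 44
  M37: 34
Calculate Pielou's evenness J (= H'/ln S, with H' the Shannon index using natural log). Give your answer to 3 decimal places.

Total N = 44+41+44+26+37+43+44+34 = 313, so the proportions are 0.14058, 0.13099, 0.14058, 0.08307, 0.11821, 0.13738, 0.14058, 0.10863 (working shown to 5 dp, full precision carried).
H' = −Σ pᵢ ln pᵢ = −((-0.27581) + (-0.26626) + (-0.27581) + (-0.20668) + (-0.25241) + (-0.27270) + (-0.27581) + (-0.24113)) = 2.06661.
With S = 8 species, ln S = 2.07944, so J = 2.06661/2.07944 = 0.99383, i.e. 0.994 to 3 decimal places.

0.994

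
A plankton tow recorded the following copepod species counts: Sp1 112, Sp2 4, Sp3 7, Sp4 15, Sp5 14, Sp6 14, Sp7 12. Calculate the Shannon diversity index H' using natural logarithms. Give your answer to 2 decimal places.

Total N = 112+4+7+15+14+14+12 = 178, so the proportions are 0.6292, 0.0225, 0.0393, 0.0843, 0.0787, 0.0787, 0.0674 (working shown to 4 dp, full precision carried).
Each pᵢ ln pᵢ term: 0.6292×(-0.4633)=-0.2915, 0.0225×(-3.7955)=-0.0853, 0.0393×(-3.2359)=-0.1273, 0.0843×(-2.4737)=-0.2085, 0.0787×(-2.5427)=-0.2000, 0.0787×(-2.5427)=-0.2000, 0.0674×(-2.6969)=-0.1818.
Sum = -1.2943, so H' = 1.29.

1.29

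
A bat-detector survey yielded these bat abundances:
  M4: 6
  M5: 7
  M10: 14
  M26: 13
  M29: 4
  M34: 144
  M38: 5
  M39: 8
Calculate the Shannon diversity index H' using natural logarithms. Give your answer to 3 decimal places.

Total N = 6+7+14+13+4+144+5+8 = 201, so the proportions are 0.02985, 0.03483, 0.06965, 0.06468, 0.0199, 0.71642, 0.02488, 0.0398 (working shown to 5 dp, full precision carried).
Each pᵢ ln pᵢ term: 0.02985×(-3.51155)=-0.10482, 0.03483×(-3.35739)=-0.11692, 0.06965×(-2.66425)=-0.18557, 0.06468×(-2.73836)=-0.17711, 0.0199×(-3.91701)=-0.07795, 0.71642×(-0.33349)=-0.23892, 0.02488×(-3.69387)=-0.09189, 0.0398×(-3.22386)=-0.12831.
Sum = -1.12149, so H' = 1.121.

1.121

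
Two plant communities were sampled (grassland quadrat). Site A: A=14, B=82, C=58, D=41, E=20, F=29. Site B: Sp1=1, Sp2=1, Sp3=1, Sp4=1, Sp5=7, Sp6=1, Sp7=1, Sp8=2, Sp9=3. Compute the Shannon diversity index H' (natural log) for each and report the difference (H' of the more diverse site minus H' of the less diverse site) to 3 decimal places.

0.244

Site A: N=244, proportions 0.05738, 0.33607, 0.2377, 0.16803, 0.08197, 0.11885, giving H' = 1.62985 (working shown to 5 dp, full precision carried).
Site B: N=18, proportions 0.05556, 0.05556, 0.05556, 0.05556, 0.38889, 0.05556, 0.05556, 0.11111, 0.16667, giving H' = 1.87351.
Difference = |1.62985 − 1.87351| = 0.24366, i.e. 0.244 to 3 decimal places.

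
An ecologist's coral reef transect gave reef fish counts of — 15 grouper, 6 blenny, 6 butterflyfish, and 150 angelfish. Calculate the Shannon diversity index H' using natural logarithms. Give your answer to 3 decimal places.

0.579

Total N = 15+6+6+150 = 177, so the proportions are 0.08475, 0.0339, 0.0339, 0.84746 (working shown to 5 dp, full precision carried).
Each pᵢ ln pᵢ term: 0.08475×(-2.46810)=-0.20916, 0.0339×(-3.38439)=-0.11473, 0.0339×(-3.38439)=-0.11473, 0.84746×(-0.16551)=-0.14027.
Sum = -0.57888, so H' = 0.579.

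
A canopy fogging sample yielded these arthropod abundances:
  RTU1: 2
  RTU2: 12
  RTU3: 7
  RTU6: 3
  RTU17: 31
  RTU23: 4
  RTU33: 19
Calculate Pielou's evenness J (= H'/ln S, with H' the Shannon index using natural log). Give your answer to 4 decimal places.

0.8154

Total N = 2+12+7+3+31+4+19 = 78, so the proportions are 0.025641, 0.153846, 0.089744, 0.038462, 0.397436, 0.051282, 0.24359 (working shown to 6 dp, full precision carried).
H' = −Σ pᵢ ln pᵢ = −((-0.093937) + (-0.287970) + (-0.216354) + (-0.125311) + (-0.366723) + (-0.152329) + (-0.344014)) = 1.586638.
With S = 7 species, ln S = 1.945910, so J = 1.586638/1.945910 = 0.815371, i.e. 0.8154 to 4 decimal places.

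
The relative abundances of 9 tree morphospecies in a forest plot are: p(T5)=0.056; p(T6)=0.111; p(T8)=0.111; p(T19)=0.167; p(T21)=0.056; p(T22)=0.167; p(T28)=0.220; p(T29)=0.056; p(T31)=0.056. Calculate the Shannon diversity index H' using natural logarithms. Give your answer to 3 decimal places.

Each pᵢ ln pᵢ term (working shown to 5 dp, full precision carried): 0.056×(-2.88240)=-0.16141, 0.111×(-2.19823)=-0.24400, 0.111×(-2.19823)=-0.24400, 0.167×(-1.78976)=-0.29889, 0.056×(-2.88240)=-0.16141, 0.167×(-1.78976)=-0.29889, 0.22×(-1.51413)=-0.33311, 0.056×(-2.88240)=-0.16141, 0.056×(-2.88240)=-0.16141.
Sum = -2.06455, so H' = 2.065.

2.065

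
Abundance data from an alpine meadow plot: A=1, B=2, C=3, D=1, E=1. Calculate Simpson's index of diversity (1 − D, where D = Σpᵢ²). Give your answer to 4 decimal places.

0.7500

Total N = 1+2+3+1+1 = 8, so the proportions are 0.125, 0.25, 0.375, 0.125, 0.125 (working shown to 6 dp, full precision carried).
D = 0.125² + 0.25² + 0.375² + 0.125² + 0.125² = 0.015625 + 0.062500 + 0.140625 + 0.015625 + 0.015625 = 0.250000.
So 1 − D = 0.750000, i.e. 0.7500 to 4 decimal places.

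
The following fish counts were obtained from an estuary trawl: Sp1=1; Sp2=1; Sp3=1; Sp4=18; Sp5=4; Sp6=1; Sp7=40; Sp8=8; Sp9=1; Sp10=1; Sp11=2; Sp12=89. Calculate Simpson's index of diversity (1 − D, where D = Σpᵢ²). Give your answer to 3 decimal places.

0.644

Total N = 1+1+1+18+4+1+40+8+1+1+2+89 = 167, so the proportions are 0.00599, 0.00599, 0.00599, 0.10778, 0.02395, 0.00599, 0.23952, 0.0479, 0.00599, 0.00599, 0.01198, 0.53293 (working shown to 5 dp, full precision carried).
D = 0.00599² + 0.00599² + 0.00599² + 0.10778² + 0.02395² + 0.00599² + 0.23952² + 0.0479² + 0.00599² + 0.00599² + 0.01198² + 0.53293² = 0.00004 + 0.00004 + 0.00004 + 0.01162 + 0.00057 + 0.00004 + 0.05737 + 0.00229 + 0.00004 + 0.00004 + 0.00014 + 0.28402 = 0.35623.
So 1 − D = 0.64377, i.e. 0.644 to 3 decimal places.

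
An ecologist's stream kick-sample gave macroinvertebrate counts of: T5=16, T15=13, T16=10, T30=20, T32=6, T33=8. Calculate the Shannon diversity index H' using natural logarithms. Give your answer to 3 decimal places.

1.715

Total N = 16+13+10+20+6+8 = 73, so the proportions are 0.21918, 0.17808, 0.13699, 0.27397, 0.08219, 0.10959 (working shown to 5 dp, full precision carried).
Each pᵢ ln pᵢ term: 0.21918×(-1.51787)=-0.33268, 0.17808×(-1.72551)=-0.30728, 0.13699×(-1.98787)=-0.27231, 0.27397×(-1.29473)=-0.35472, 0.08219×(-2.49870)=-0.20537, 0.10959×(-2.21102)=-0.24230.
Sum = -1.71467, so H' = 1.715.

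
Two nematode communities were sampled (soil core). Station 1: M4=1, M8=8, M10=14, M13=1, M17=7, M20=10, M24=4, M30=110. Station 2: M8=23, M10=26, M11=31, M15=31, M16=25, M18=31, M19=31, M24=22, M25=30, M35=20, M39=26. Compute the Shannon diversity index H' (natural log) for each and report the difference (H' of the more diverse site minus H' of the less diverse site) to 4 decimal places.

1.2974

Station 1: N=155, proportions 0.006452, 0.051613, 0.090323, 0.006452, 0.045161, 0.064516, 0.025806, 0.709677, giving H' = 1.089699 (working shown to 6 dp, full precision carried).
Station 2: N=296, proportions 0.077703, 0.087838, 0.10473, 0.10473, 0.084459, 0.10473, 0.10473, 0.074324, 0.101351, 0.067568, 0.087838, giving H' = 2.387058.
Difference = |1.089699 − 2.387058| = 1.297359, i.e. 1.2974 to 4 decimal places.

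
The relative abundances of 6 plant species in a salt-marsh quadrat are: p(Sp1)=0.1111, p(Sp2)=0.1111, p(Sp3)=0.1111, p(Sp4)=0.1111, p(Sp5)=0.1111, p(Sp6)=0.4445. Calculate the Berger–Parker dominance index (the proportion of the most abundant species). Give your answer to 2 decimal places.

0.44

The largest proportion is 0.4445, i.e. d = 0.44 to 2 decimal places.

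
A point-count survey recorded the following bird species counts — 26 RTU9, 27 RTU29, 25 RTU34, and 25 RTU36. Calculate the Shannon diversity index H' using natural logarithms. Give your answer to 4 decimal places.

Total N = 26+27+25+25 = 103, so the proportions are 0.252427, 0.262136, 0.242718, 0.242718 (working shown to 6 dp, full precision carried).
Each pᵢ ln pᵢ term: 0.252427×(-1.376632)=-0.347499, 0.262136×(-1.338892)=-0.350972, 0.242718×(-1.415853)=-0.343654, 0.242718×(-1.415853)=-0.343654.
Sum = -1.385779, so H' = 1.3858.

1.3858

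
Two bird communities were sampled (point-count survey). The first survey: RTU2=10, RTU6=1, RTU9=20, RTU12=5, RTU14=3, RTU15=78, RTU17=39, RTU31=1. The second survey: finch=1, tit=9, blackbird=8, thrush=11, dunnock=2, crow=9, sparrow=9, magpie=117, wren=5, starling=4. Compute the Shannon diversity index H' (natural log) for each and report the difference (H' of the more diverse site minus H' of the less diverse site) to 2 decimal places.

The first survey: N=157, proportions 0.0637, 0.0064, 0.1274, 0.0318, 0.0191, 0.4968, 0.2484, 0.0064, giving H' = 1.3812 (working shown to 4 dp, full precision carried).
The second survey: N=175, proportions 0.0057, 0.0514, 0.0457, 0.0629, 0.0114, 0.0514, 0.0514, 0.6686, 0.0286, 0.0229, giving H' = 1.3106.
Difference = |1.3812 − 1.3106| = 0.0706, i.e. 0.07 to 2 decimal places.

0.07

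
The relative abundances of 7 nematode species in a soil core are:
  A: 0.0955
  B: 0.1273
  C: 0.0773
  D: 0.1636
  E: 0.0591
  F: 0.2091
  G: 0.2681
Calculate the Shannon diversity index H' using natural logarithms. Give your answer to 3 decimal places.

1.828

Each pᵢ ln pᵢ term (working shown to 5 dp, full precision carried): 0.0955×(-2.34863)=-0.22429, 0.1273×(-2.06121)=-0.26239, 0.0773×(-2.56006)=-0.19789, 0.1636×(-1.81033)=-0.29617, 0.0591×(-2.82852)=-0.16717, 0.2091×(-1.56494)=-0.32723, 0.2681×(-1.31640)=-0.35293.
Sum = -1.82807, so H' = 1.828.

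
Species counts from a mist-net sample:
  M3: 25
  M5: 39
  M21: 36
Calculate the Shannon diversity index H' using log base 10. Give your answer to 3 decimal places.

Total N = 25+39+36 = 100, so the proportions are 0.25, 0.39, 0.36 (working shown to 5 dp, full precision carried).
Each pᵢ log₁₀ pᵢ term: 0.25×(-0.60206)=-0.15051, 0.39×(-0.40894)=-0.15948, 0.36×(-0.44370)=-0.15973.
Sum = -0.46973, so H' = 0.470.

0.470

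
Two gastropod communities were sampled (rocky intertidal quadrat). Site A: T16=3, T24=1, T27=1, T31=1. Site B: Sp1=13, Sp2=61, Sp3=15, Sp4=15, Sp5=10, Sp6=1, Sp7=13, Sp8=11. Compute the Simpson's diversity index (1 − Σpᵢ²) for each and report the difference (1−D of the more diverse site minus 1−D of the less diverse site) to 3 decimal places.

Site A: N=6, proportions 0.5, 0.16667, 0.16667, 0.16667, giving 1−D = 0.66667 (working shown to 5 dp, full precision carried).
Site B: N=139, proportions 0.09353, 0.43885, 0.10791, 0.10791, 0.07194, 0.00719, 0.09353, 0.07914, giving 1−D = 0.75514.
Difference = |0.66667 − 0.75514| = 0.08847, i.e. 0.088 to 3 decimal places.

0.088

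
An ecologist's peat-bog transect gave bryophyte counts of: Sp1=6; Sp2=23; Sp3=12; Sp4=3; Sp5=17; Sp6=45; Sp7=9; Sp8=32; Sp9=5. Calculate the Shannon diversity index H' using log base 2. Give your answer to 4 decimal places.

Total N = 6+23+12+3+17+45+9+32+5 = 152, so the proportions are 0.039474, 0.151316, 0.078947, 0.019737, 0.111842, 0.296053, 0.059211, 0.210526, 0.032895 (working shown to 6 dp, full precision carried).
Each pᵢ log₂ pᵢ term: 0.039474×(-4.662965)=-0.184064, 0.151316×(-2.724366)=-0.412240, 0.078947×(-3.662965)=-0.289181, 0.019737×(-5.662965)=-0.111769, 0.111842×(-3.160465)=-0.353473, 0.296053×(-1.756074)=-0.519890, 0.059211×(-4.078003)=-0.241461, 0.210526×(-2.247928)=-0.473248, 0.032895×(-4.925999)=-0.162039.
Sum = -2.747366, so H' = 2.7474.

2.7474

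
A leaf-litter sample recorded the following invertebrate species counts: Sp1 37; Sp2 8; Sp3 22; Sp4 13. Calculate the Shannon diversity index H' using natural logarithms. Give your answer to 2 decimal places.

Total N = 37+8+22+13 = 80, so the proportions are 0.4625, 0.1, 0.275, 0.1625 (working shown to 4 dp, full precision carried).
Each pᵢ ln pᵢ term: 0.4625×(-0.7711)=-0.3566, 0.1×(-2.3026)=-0.2303, 0.275×(-1.2910)=-0.3550, 0.1625×(-1.8171)=-0.2953.
Sum = -1.2372, so H' = 1.24.

1.24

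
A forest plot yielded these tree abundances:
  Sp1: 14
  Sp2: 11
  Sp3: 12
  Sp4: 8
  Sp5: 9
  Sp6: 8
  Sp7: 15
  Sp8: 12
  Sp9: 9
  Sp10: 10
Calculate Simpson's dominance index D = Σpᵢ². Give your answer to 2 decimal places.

Total N = 14+11+12+8+9+8+15+12+9+10 = 108, so the proportions are 0.1296, 0.1019, 0.1111, 0.0741, 0.0833, 0.0741, 0.1389, 0.1111, 0.0833, 0.0926 (working shown to 4 dp, full precision carried).
D = 0.1296² + 0.1019² + 0.1111² + 0.0741² + 0.0833² + 0.0741² + 0.1389² + 0.1111² + 0.0833² + 0.0926² = 0.0168 + 0.0104 + 0.0123 + 0.0055 + 0.0069 + 0.0055 + 0.0193 + 0.0123 + 0.0069 + 0.0086 = 0.1046.
To 2 decimal places, D = 0.10.

0.10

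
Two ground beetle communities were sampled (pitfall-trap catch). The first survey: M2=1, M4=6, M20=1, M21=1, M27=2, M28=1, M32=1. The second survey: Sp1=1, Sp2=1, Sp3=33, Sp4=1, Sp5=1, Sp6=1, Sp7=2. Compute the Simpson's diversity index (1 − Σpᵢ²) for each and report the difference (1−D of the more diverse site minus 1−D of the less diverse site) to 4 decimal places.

The first survey: N=13, proportions 0.076923, 0.461538, 0.076923, 0.076923, 0.153846, 0.076923, 0.076923, giving 1−D = 0.733728 (working shown to 6 dp, full precision carried).
The second survey: N=40, proportions 0.025, 0.025, 0.825, 0.025, 0.025, 0.025, 0.05, giving 1−D = 0.313750.
Difference = |0.733728 − 0.313750| = 0.419978, i.e. 0.4200 to 4 decimal places.

0.4200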